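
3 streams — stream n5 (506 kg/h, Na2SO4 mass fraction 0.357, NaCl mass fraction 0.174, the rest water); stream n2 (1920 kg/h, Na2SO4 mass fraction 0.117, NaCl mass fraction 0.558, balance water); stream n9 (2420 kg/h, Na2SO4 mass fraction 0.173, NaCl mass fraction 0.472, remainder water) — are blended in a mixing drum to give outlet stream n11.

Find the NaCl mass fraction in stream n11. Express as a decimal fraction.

Total flow out = 506 + 1920 + 2420 = 4846 kg/h.
NaCl in = 506×0.174 + 1920×0.558 + 2420×0.472 = 2301.6 kg/h.
NaCl mass fraction in n11 = 2301.6/4846 = 0.475.

0.475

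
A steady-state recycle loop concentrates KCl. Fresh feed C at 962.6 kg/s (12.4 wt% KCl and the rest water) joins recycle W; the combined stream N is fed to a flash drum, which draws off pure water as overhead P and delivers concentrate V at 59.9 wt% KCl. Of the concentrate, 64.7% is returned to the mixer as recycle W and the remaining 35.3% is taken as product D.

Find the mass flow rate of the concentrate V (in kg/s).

Overall KCl balance (none leaves overhead): KCl in fresh feed = KCl in product, i.e. 962.6×0.124 = (1−0.647)·V·0.599.
V = 119.36/(0.599×0.353) = 564.5 kg/s.

564.5 kg/s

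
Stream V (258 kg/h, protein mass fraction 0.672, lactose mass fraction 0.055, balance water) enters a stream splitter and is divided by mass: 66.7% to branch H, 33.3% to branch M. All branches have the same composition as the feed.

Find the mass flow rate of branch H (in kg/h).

Branch H flow = 0.667×258 = 172.09 kg/h.

172.1 kg/h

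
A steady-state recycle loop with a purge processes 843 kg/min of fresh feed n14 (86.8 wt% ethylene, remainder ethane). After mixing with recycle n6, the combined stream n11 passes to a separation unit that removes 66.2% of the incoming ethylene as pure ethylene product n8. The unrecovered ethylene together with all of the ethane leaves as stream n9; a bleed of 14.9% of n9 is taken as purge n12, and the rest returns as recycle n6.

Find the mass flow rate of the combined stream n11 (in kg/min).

ethane enters only via n14 and leaves only via the purge: 843×0.132 = 0.149×(ethane in n9), and the separation unit passes all ethane, so ethane in n11 = ethane in n9 = 746.82 kg/min.
ethylene in n11: m_A = 843×0.868 + (1−0.149)·(1−0.662)·m_A, so m_A = 731.72/0.7124 = 1027.2 kg/min.
n11 = 1027.2 + 746.82 = 1774 kg/min.

1774 kg/min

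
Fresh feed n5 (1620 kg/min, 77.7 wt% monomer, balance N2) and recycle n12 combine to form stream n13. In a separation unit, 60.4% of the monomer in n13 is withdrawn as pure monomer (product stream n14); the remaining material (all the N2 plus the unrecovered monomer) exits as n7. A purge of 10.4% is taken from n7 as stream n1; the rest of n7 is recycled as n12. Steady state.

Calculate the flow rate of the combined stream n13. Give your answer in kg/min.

5425 kg/min

N2 enters only via n5 and leaves only via the purge: 1620×0.223 = 0.104×(N2 in n7), and the separation unit passes all N2, so N2 in n13 = N2 in n7 = 3473.7 kg/min.
monomer in n13: m_A = 1620×0.777 + (1−0.104)·(1−0.604)·m_A, so m_A = 1258.7/0.6452 = 1951 kg/min.
n13 = 1951 + 3473.7 = 5424.6 kg/min.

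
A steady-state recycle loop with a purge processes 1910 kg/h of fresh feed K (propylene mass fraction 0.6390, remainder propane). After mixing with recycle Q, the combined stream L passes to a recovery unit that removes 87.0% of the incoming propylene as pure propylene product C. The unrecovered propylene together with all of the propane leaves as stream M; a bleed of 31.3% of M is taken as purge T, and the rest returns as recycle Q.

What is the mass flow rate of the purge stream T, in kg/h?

744 kg/h

propane enters only via K and leaves only via the purge: 1910×0.361 = 0.313×(propane in M), and the recovery unit passes all propane, so propane in L = propane in M = 2202.9 kg/h.
propylene in L: m_A = 1910×0.639 + (1−0.313)·(1−0.870)·m_A, so m_A = 1220.5/0.9107 = 1340.2 kg/h.
M = (1−0.870)×1340.2 + 2202.9 = 2377.1 kg/h.
Purge T = 0.313×2377.1 = 744.04 kg/h.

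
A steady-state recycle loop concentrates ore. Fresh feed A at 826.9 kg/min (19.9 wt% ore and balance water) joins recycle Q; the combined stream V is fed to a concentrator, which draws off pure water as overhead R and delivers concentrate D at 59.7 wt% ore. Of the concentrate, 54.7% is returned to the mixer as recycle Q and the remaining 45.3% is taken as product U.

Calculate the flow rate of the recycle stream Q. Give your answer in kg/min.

332.8 kg/min

Overall ore balance (none leaves overhead): ore in fresh feed = ore in product, i.e. 826.9×0.199 = (1−0.547)·D·0.597.
D = 164.55/(0.597×0.453) = 608.46 kg/min.
Recycle Q = 0.547×608.46 = 332.83 kg/min.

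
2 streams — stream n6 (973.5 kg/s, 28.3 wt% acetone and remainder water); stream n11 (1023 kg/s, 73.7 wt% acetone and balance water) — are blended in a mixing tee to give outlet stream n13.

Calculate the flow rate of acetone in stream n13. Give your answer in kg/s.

1029 kg/s

acetone out = acetone in = 973.5×0.283 + 1023×0.737 = 1029.5 kg/s.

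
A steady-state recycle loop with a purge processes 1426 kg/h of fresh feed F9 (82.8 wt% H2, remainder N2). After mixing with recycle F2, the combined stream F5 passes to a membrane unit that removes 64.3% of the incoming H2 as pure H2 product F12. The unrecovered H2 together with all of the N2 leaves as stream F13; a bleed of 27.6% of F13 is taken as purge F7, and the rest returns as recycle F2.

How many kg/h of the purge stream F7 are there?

N2 enters only via F9 and leaves only via the purge: 1426×0.172 = 0.276×(N2 in F13), and the membrane unit passes all N2, so N2 in F5 = N2 in F13 = 888.67 kg/h.
H2 in F5: m_A = 1426×0.828 + (1−0.276)·(1−0.643)·m_A, so m_A = 1180.7/0.7415 = 1592.3 kg/h.
F13 = (1−0.643)×1592.3 + 888.67 = 1457.1 kg/h.
Purge F7 = 0.276×1457.1 = 402.16 kg/h.

402.2 kg/h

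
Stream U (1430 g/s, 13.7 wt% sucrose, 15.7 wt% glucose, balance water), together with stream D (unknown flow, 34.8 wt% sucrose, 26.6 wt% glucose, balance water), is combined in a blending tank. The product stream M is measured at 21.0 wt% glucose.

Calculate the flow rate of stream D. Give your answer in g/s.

Let D be the unknown flow. Total out = 1430 + D.
glucose balance: 224.51 + 0.266·D = 0.210·(1430 + D)
(0.266 − 0.210)·D = 0.210×1430 − 224.51 = 75.79
D = 75.79 / 0.056 = 1353.4 g/s

1353 g/s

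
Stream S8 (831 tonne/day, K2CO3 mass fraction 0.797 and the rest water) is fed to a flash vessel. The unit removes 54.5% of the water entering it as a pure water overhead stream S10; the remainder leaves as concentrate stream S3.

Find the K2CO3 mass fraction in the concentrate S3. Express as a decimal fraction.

K2CO3 is not removed: 831×0.797 = 662.31 tonne/day of K2CO3 enters S3.
water entering = 831×0.203 = 168.69 tonne/day; overhead removed = 0.545×168.69 = 91.938 tonne/day.
Concentrate = 831 − 91.938 = 739.06 tonne/day.
Mass fraction = 662.31/739.06 = 0.896.

0.896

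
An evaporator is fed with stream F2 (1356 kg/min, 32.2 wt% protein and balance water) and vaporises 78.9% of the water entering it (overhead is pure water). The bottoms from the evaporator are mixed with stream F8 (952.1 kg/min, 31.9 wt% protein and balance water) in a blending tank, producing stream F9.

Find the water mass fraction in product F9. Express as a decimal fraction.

Vapour removed = 0.789×0.678×1356 = 725.38 kg/min; concentrate = 630.62 kg/min.
water reaching the mixer = 193.99 (from concentrate) + 952.1×0.681 = 842.37 kg/min.
Product flow = 630.62 + 952.1 = 1582.7 kg/min; water fraction = 0.5322.

0.5322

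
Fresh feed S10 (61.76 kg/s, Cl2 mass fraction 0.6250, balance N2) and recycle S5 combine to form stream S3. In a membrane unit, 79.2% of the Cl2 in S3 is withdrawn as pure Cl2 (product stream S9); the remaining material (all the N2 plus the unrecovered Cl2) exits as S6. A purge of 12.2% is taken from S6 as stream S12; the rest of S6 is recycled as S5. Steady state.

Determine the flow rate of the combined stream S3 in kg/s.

N2 enters only via S10 and leaves only via the purge: 61.76×0.375 = 0.122×(N2 in S6), and the membrane unit passes all N2, so N2 in S3 = N2 in S6 = 189.84 kg/s.
Cl2 in S3: m_A = 61.76×0.625 + (1−0.122)·(1−0.792)·m_A, so m_A = 38.6/0.8174 = 47.224 kg/s.
S3 = 47.224 + 189.84 = 237.06 kg/s.

237.1 kg/s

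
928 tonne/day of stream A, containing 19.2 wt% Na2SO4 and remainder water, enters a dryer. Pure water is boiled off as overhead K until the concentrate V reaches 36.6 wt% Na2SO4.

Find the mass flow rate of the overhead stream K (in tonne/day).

441.2 tonne/day

Na2SO4 is conserved: 928×0.192 = 178.18 tonne/day all reports to the concentrate.
Concentrate = 178.18/(target fraction) = 486.82 tonne/day.
Overhead = 928 − 486.82 = 441.18 tonne/day.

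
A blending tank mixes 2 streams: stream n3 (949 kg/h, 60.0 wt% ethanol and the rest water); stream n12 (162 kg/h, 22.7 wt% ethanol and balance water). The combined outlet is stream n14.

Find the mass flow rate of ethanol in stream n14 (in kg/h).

606.2 kg/h

ethanol out = ethanol in = 949×0.600 + 162×0.227 = 606.17 kg/h.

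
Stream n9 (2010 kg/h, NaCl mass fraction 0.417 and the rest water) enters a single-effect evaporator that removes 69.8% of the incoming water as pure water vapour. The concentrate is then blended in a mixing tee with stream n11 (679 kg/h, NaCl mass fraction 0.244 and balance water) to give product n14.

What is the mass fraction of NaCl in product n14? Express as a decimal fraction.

0.537

Vapour removed = 0.698×0.583×2010 = 817.94 kg/h; concentrate = 1192.1 kg/h.
NaCl reaching the mixer = 838.17 (from concentrate) + 679×0.244 = 1003.8 kg/h.
Product flow = 1192.1 + 679 = 1871.1 kg/h; NaCl fraction = 0.537.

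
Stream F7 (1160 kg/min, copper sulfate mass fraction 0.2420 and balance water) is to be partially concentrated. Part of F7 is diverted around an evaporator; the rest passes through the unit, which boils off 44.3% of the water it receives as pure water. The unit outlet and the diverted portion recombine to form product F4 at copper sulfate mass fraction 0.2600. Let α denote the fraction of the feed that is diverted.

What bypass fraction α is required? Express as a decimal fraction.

0.794

All 1160×0.242 = 280.72 kg/min of copper sulfate reaches F4, so F4 = 280.72/0.260 = 1079.7 kg/min and vapour = 80.308 kg/min.
The evaporator receives (1−α)·1160 of feed at 0.758 water and removes 0.443 of that water:
0.443×0.758×(1−α)×1160 = 80.308
(1−α) = 80.308/389.52 = 0.2062;  α = 0.7938.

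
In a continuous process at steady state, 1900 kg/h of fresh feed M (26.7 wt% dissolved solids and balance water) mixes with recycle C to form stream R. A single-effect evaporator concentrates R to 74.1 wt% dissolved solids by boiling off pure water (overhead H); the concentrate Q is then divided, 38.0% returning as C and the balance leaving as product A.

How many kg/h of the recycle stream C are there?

419.6 kg/h

Overall dissolved solids balance (none leaves overhead): dissolved solids in fresh feed = dissolved solids in product, i.e. 1900×0.267 = (1−0.380)·Q·0.741.
Q = 507.3/(0.741×0.620) = 1104.2 kg/h.
Recycle C = 0.380×1104.2 = 419.6 kg/h.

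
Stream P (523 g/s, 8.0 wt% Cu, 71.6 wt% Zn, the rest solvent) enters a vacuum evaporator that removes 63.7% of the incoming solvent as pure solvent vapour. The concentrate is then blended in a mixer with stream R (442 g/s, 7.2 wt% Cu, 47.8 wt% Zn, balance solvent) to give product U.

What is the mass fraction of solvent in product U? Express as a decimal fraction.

Vapour removed = 0.637×0.204×523 = 67.963 g/s; concentrate = 455.04 g/s.
solvent reaching the mixer = 38.729 (from concentrate) + 442×0.450 = 237.63 g/s.
Product flow = 455.04 + 442 = 897.04 g/s; solvent fraction = 0.265.

0.265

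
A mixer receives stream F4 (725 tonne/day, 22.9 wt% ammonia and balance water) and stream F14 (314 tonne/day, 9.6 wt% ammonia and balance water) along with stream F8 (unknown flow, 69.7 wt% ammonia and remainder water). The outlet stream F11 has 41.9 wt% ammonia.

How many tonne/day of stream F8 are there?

860.3 tonne/day

Let F8 be the unknown flow. Total out = 1039 + F8.
ammonia balance: 196.17 + 0.697·F8 = 0.419·(1039 + F8)
(0.697 − 0.419)·F8 = 0.419×1039 − 196.17 = 239.17
F8 = 239.17 / 0.278 = 860.33 tonne/day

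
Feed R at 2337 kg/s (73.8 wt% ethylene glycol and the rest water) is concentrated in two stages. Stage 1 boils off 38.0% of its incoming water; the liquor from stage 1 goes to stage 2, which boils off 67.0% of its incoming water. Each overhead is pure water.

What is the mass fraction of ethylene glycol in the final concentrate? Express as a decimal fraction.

water in feed = 2337×0.262 = 612.29 kg/s.
After stage 1: water left = (1−0.380)×612.29 = 379.62; stream total = 2104.3 kg/s.
After stage 2: water left = (1−0.670)×379.62 = 125.28; final concentrate = 1850 kg/s.
ethylene glycol fraction = 1724.7/1850 = 0.932.

0.932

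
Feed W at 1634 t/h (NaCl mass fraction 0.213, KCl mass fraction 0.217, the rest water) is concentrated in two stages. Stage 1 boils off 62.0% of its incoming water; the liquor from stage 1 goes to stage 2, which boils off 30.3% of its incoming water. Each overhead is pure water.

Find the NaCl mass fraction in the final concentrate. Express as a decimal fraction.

water in feed = 1634×0.570 = 931.38 t/h.
After stage 1: water left = (1−0.620)×931.38 = 353.92; stream total = 1056.5 t/h.
After stage 2: water left = (1−0.303)×353.92 = 246.69; final concentrate = 949.31 t/h.
NaCl fraction = 348.04/949.31 = 0.367.

0.367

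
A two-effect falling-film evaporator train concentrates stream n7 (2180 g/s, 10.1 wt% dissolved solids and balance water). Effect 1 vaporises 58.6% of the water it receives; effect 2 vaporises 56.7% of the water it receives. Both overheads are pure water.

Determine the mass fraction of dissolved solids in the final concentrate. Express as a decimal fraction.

water in feed = 2180×0.899 = 1959.8 g/s.
After stage 1: water left = (1−0.586)×1959.8 = 811.37; stream total = 1031.5 g/s.
After stage 2: water left = (1−0.567)×811.37 = 351.32; final concentrate = 571.5 g/s.
dissolved solids fraction = 220.18/571.5 = 0.3853.

0.3853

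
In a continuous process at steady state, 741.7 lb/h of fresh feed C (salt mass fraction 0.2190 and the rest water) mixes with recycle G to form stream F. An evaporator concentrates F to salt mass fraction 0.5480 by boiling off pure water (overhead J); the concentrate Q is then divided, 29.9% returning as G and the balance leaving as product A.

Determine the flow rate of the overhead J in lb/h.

445.3 lb/h

Overall salt balance (none leaves overhead): salt in fresh feed = salt in product, i.e. 741.7×0.219 = (1−0.299)·Q·0.548.
Q = 162.43/(0.548×0.701) = 422.84 lb/h.
Recycle G = 0.299×422.84 = 126.43 lb/h.
Combined feed F = 741.7 + 126.43 = 868.13 lb/h.
Overhead J = F − Q = 868.13 − 422.84 = 445.29 lb/h.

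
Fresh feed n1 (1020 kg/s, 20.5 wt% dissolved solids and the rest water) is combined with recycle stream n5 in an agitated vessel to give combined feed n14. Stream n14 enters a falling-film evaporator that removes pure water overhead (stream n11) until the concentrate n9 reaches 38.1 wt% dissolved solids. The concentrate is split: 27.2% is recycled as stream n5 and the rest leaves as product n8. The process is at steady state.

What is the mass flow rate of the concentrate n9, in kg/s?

Overall dissolved solids balance (none leaves overhead): dissolved solids in fresh feed = dissolved solids in product, i.e. 1020×0.205 = (1−0.272)·n9·0.381.
n9 = 209.1/(0.381×0.728) = 753.87 kg/s.

753.9 kg/s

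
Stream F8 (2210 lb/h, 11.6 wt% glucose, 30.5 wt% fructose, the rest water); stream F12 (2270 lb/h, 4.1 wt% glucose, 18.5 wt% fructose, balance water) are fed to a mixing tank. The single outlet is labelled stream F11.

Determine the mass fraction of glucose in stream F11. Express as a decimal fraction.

0.0780

Total flow out = 2210 + 2270 = 4480 lb/h.
glucose in = 2210×0.116 + 2270×0.041 = 349.43 lb/h.
glucose mass fraction in F11 = 349.43/4480 = 0.0780.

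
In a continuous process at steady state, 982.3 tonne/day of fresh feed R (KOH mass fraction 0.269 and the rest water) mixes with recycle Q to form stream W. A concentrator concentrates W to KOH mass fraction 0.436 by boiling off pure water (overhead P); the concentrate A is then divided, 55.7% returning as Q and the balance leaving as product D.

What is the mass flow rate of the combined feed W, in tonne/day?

Overall KOH balance (none leaves overhead): KOH in fresh feed = KOH in product, i.e. 982.3×0.269 = (1−0.557)·A·0.436.
A = 264.24/(0.436×0.443) = 1368.1 tonne/day.
Recycle Q = 0.557×1368.1 = 762.01 tonne/day.
Combined feed W = 982.3 + 762.01 = 1744.3 tonne/day.

1744 tonne/day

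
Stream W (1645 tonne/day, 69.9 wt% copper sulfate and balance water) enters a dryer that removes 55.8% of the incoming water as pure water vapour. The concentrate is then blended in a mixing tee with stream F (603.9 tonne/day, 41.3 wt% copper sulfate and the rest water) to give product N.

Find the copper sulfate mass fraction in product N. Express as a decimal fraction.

Vapour removed = 0.558×0.301×1645 = 276.29 tonne/day; concentrate = 1368.7 tonne/day.
copper sulfate reaching the mixer = 1149.9 (from concentrate) + 603.9×0.413 = 1399.3 tonne/day.
Product flow = 1368.7 + 603.9 = 1972.6 tonne/day; copper sulfate fraction = 0.709.

0.709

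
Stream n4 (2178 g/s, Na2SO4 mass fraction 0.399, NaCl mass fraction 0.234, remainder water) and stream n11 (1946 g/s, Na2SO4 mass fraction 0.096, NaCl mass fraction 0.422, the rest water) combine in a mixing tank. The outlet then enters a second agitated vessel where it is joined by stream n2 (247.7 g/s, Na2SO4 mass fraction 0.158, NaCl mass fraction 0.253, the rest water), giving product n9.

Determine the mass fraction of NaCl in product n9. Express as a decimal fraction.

0.319

Overall, product flow = 4371.7 g/s.
NaCl in = 2178×0.234 + 1946×0.422 + 247.7×0.253 = 1393.5 g/s.
NaCl fraction in n9 = 0.319.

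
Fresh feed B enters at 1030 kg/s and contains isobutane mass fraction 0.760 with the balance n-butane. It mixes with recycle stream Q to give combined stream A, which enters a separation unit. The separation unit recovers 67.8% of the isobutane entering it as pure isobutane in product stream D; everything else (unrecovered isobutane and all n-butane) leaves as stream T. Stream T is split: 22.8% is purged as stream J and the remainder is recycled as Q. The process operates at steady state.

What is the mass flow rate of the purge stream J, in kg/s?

323.7 kg/s

n-butane enters only via B and leaves only via the purge: 1030×0.240 = 0.228×(n-butane in T), and the separation unit passes all n-butane, so n-butane in A = n-butane in T = 1084.2 kg/s.
isobutane in A: m_A = 1030×0.760 + (1−0.228)·(1−0.678)·m_A, so m_A = 782.8/0.7514 = 1041.8 kg/s.
T = (1−0.678)×1041.8 + 1084.2 = 1419.7 kg/s.
Purge J = 0.228×1419.7 = 323.68 kg/s.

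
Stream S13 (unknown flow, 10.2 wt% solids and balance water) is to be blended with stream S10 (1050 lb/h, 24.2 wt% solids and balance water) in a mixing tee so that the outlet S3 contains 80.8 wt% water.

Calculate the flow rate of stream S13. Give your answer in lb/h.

Let S13 be the unknown flow. Total out = 1050 + S13.
water balance: 795.9 + 0.898·S13 = 0.808·(1050 + S13)
(0.898 − 0.808)·S13 = 0.808×1050 − 795.9 = 52.5
S13 = 52.5 / 0.090 = 583.33 lb/h

583.3 lb/h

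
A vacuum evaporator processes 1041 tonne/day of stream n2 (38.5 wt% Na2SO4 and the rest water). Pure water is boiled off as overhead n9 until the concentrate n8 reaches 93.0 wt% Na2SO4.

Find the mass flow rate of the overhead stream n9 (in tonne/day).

Na2SO4 is conserved: 1041×0.385 = 400.79 tonne/day all reports to the concentrate.
Concentrate = 400.79/(target fraction) = 430.95 tonne/day.
Overhead = 1041 − 430.95 = 610.05 tonne/day.

610 tonne/day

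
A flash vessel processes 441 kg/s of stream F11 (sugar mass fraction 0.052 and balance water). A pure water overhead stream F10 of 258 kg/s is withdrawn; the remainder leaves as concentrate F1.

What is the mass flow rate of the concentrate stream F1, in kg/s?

183 kg/s

Concentrate = 441 − 258 = 183 kg/s.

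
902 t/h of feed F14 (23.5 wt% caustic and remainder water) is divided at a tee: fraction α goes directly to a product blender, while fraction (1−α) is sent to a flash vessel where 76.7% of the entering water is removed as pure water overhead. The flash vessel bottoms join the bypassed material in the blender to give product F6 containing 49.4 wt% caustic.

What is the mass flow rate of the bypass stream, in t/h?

96.02 t/h

All 902×0.235 = 211.97 t/h of caustic reaches F6, so F6 = 211.97/0.494 = 429.09 t/h and vapour = 472.91 t/h.
The evaporator receives (1−α)·902 of feed at 0.765 water and removes 0.767 of that water:
0.767×0.765×(1−α)×902 = 472.91
(1−α) = 472.91/529.25 = 0.8935;  α = 0.1065.
Bypass flow = 0.1065×902 = 96.023 t/h.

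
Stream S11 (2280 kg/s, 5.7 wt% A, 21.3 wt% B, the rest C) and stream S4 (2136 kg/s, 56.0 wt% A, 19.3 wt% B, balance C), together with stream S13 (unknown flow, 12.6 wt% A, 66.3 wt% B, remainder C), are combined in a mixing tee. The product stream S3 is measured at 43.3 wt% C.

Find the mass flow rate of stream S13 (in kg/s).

Let S13 be the unknown flow. Total out = 4416 + S13.
C balance: 2192 + 0.211·S13 = 0.433·(4416 + S13)
(0.211 − 0.433)·S13 = 0.433×4416 − 2192 = -279.86
S13 = -279.86 / -0.222 = 1260.6 kg/s

1261 kg/s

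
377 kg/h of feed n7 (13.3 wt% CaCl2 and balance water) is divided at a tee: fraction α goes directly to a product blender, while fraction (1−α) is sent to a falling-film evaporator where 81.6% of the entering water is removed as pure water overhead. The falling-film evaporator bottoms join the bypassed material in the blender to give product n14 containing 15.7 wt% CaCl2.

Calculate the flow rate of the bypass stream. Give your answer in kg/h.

295.5 kg/h

All 377×0.133 = 50.141 kg/h of CaCl2 reaches n14, so n14 = 50.141/0.157 = 319.37 kg/h and vapour = 57.631 kg/h.
The evaporator receives (1−α)·377 of feed at 0.867 water and removes 0.816 of that water:
0.816×0.867×(1−α)×377 = 57.631
(1−α) = 57.631/266.72 = 0.2161;  α = 0.7839.
Bypass flow = 0.7839×377 = 295.54 kg/h.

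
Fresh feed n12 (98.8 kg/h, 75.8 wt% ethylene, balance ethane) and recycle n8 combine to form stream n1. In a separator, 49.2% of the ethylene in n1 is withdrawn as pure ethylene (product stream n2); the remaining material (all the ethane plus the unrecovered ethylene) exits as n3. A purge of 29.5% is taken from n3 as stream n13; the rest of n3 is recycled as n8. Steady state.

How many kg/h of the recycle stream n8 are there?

ethane enters only via n12 and leaves only via the purge: 98.8×0.242 = 0.295×(ethane in n3), and the separator passes all ethane, so ethane in n1 = ethane in n3 = 81.049 kg/h.
ethylene in n1: m_A = 98.8×0.758 + (1−0.295)·(1−0.492)·m_A, so m_A = 74.89/0.6419 = 116.68 kg/h.
n3 = (1−0.492)×116.68 + 81.049 = 140.32 kg/h.
Recycle n8 = (1−0.295)×140.32 = 98.927 kg/h.

98.93 kg/h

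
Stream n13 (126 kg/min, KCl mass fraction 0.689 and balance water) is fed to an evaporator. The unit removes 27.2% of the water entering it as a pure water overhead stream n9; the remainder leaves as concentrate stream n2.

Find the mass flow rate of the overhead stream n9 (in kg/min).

10.66 kg/min

water entering = 126×0.311 = 39.186 kg/min; overhead removed = 0.272×39.186 = 10.659 kg/min.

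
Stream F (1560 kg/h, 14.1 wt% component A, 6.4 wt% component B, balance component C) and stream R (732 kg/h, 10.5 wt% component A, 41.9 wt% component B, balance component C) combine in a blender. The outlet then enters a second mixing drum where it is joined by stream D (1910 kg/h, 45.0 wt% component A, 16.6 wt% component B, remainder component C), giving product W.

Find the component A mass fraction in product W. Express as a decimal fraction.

0.275

Overall, product flow = 4202 kg/h.
component A in = 1560×0.141 + 732×0.105 + 1910×0.450 = 1156.3 kg/h.
component A fraction in W = 0.275.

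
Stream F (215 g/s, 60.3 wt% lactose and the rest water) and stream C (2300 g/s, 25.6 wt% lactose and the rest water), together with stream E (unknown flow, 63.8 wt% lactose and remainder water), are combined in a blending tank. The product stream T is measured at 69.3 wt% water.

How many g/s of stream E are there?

162.1 g/s

Let E be the unknown flow. Total out = 2515 + E.
water balance: 1796.6 + 0.362·E = 0.693·(2515 + E)
(0.362 − 0.693)·E = 0.693×2515 − 1796.6 = -53.66
E = -53.66 / -0.331 = 162.11 g/s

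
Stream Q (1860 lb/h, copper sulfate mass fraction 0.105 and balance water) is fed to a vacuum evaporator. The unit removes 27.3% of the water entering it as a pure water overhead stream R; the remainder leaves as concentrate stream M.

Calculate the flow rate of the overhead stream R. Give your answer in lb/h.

water entering = 1860×0.895 = 1664.7 lb/h; overhead removed = 0.273×1664.7 = 454.46 lb/h.

454.5 lb/h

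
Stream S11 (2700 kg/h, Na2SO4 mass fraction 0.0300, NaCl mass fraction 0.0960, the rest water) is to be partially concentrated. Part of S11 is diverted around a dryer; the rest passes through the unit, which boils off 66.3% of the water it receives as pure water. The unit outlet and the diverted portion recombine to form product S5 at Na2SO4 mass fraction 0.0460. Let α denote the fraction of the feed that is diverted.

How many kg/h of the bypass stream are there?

1079 kg/h

All 2700×0.030 = 81 kg/h of Na2SO4 reaches S5, so S5 = 81/0.046 = 1760.9 kg/h and vapour = 939.13 kg/h.
The evaporator receives (1−α)·2700 of feed at 0.874 water and removes 0.663 of that water:
0.663×0.874×(1−α)×2700 = 939.13
(1−α) = 939.13/1564.5 = 0.6003;  α = 0.3997.
Bypass flow = 0.3997×2700 = 1079.3 kg/h.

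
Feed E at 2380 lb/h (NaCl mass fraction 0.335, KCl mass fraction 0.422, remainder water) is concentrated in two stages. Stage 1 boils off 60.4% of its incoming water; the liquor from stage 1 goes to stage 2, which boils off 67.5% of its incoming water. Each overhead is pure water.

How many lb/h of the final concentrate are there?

water in feed = 2380×0.243 = 578.34 lb/h.
After stage 1: water left = (1−0.604)×578.34 = 229.02; stream total = 2030.7 lb/h.
After stage 2: water left = (1−0.675)×229.02 = 74.432; final concentrate = 1876.1 lb/h.

1876 lb/h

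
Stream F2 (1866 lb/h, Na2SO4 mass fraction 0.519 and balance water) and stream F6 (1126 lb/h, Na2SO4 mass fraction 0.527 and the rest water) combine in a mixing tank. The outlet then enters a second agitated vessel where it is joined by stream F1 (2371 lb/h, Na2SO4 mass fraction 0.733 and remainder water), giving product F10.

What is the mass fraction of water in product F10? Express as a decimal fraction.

0.385

Overall, product flow = 5363 lb/h.
water in = 1866×0.481 + 1126×0.473 + 2371×0.267 = 2063.2 lb/h.
water fraction in F10 = 0.385.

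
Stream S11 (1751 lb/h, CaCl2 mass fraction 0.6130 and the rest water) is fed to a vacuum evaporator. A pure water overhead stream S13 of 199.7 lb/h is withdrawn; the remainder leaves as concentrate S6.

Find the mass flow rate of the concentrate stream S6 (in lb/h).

Concentrate = 1751 − 199.7 = 1551.3 lb/h.

1551 lb/h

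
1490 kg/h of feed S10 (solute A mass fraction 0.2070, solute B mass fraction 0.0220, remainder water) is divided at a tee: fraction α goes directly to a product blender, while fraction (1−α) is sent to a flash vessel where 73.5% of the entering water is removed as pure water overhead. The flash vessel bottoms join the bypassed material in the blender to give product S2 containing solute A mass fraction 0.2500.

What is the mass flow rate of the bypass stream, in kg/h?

All 1490×0.207 = 308.43 kg/h of solute A reaches S2, so S2 = 308.43/0.250 = 1233.7 kg/h and vapour = 256.28 kg/h.
The evaporator receives (1−α)·1490 of feed at 0.771 water and removes 0.735 of that water:
0.735×0.771×(1−α)×1490 = 256.28
(1−α) = 256.28/844.36 = 0.3035;  α = 0.6965.
Bypass flow = 0.6965×1490 = 1037.8 kg/h.

1038 kg/h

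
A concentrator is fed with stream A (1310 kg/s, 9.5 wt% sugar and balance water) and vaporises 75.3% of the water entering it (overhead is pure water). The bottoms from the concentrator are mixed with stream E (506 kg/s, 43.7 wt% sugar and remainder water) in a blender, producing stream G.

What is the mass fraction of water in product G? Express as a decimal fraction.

Vapour removed = 0.753×0.905×1310 = 892.72 kg/s; concentrate = 417.28 kg/s.
water reaching the mixer = 292.83 (from concentrate) + 506×0.563 = 577.71 kg/s.
Product flow = 417.28 + 506 = 923.28 kg/s; water fraction = 0.626.

0.626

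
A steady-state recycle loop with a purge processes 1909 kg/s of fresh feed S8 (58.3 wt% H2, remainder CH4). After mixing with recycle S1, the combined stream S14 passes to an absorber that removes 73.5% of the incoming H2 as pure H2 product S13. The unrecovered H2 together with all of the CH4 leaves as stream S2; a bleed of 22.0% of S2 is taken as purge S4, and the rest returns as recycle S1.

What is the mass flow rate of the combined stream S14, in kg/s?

5021 kg/s

CH4 enters only via S8 and leaves only via the purge: 1909×0.417 = 0.220×(CH4 in S2), and the absorber passes all CH4, so CH4 in S14 = CH4 in S2 = 3618.4 kg/s.
H2 in S14: m_A = 1909×0.583 + (1−0.220)·(1−0.735)·m_A, so m_A = 1112.9/0.7933 = 1402.9 kg/s.
S14 = 1402.9 + 3618.4 = 5021.4 kg/s.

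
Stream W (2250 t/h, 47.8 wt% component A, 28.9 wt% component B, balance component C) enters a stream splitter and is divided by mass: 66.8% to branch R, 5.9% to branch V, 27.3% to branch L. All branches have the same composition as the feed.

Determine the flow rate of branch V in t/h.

132.8 t/h

Branch V flow = 0.059×2250 = 132.75 t/h.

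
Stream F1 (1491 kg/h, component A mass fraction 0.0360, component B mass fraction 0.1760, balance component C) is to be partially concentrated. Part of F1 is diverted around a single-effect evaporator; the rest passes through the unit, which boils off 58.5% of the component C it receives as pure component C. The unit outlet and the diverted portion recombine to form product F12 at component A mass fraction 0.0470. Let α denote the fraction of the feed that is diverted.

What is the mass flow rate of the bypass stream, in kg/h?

All 1491×0.036 = 53.676 kg/h of component A reaches F12, so F12 = 53.676/0.047 = 1142 kg/h and vapour = 348.96 kg/h.
The evaporator receives (1−α)·1491 of feed at 0.788 component C and removes 0.585 of that component C:
0.585×0.788×(1−α)×1491 = 348.96
(1−α) = 348.96/687.32 = 0.5077;  α = 0.4923.
Bypass flow = 0.4923×1491 = 734.01 kg/h.

734 kg/h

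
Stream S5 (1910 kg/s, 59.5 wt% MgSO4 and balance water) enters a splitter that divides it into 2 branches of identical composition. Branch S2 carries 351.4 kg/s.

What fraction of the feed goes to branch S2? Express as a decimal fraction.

Fraction to S2 = 351.4/1910 = 0.1840.

0.184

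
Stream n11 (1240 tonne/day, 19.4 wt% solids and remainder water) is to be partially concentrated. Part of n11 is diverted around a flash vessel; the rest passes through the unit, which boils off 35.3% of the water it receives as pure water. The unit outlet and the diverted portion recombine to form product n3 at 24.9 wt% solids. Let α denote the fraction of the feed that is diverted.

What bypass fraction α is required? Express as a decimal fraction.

All 1240×0.194 = 240.56 tonne/day of solids reaches n3, so n3 = 240.56/0.249 = 966.1 tonne/day and vapour = 273.9 tonne/day.
The evaporator receives (1−α)·1240 of feed at 0.806 water and removes 0.353 of that water:
0.353×0.806×(1−α)×1240 = 273.9
(1−α) = 273.9/352.8 = 0.7763;  α = 0.2237.

0.224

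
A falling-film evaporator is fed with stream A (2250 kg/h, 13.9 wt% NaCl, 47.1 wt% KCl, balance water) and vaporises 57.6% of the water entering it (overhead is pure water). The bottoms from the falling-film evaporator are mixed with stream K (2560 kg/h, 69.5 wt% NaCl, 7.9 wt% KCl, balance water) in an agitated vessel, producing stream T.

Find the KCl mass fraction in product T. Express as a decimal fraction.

Vapour removed = 0.576×0.390×2250 = 505.44 kg/h; concentrate = 1744.6 kg/h.
KCl reaching the mixer = 1059.8 (from concentrate) + 2560×0.079 = 1262 kg/h.
Product flow = 1744.6 + 2560 = 4304.6 kg/h; KCl fraction = 0.293.

0.293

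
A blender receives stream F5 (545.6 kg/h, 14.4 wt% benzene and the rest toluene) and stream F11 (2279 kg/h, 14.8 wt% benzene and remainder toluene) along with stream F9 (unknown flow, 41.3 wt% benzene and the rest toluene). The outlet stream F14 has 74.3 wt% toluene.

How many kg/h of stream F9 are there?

Let F9 be the unknown flow. Total out = 2824.6 + F9.
toluene balance: 2408.7 + 0.587·F9 = 0.743·(2824.6 + F9)
(0.587 − 0.743)·F9 = 0.743×2824.6 − 2408.7 = -310.06
F9 = -310.06 / -0.156 = 1987.6 kg/h

1988 kg/h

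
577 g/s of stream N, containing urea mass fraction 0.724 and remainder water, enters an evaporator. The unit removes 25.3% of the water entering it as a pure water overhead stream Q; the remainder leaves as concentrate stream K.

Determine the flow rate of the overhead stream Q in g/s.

water entering = 577×0.276 = 159.25 g/s; overhead removed = 0.253×159.25 = 40.291 g/s.

40.29 g/s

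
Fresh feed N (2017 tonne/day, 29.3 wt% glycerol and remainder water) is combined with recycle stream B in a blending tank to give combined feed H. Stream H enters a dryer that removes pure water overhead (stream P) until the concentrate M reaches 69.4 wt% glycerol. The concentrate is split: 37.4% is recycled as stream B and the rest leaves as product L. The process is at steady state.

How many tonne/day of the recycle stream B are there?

508.8 tonne/day

Overall glycerol balance (none leaves overhead): glycerol in fresh feed = glycerol in product, i.e. 2017×0.293 = (1−0.374)·M·0.694.
M = 590.98/(0.694×0.626) = 1360.3 tonne/day.
Recycle B = 0.374×1360.3 = 508.76 tonne/day.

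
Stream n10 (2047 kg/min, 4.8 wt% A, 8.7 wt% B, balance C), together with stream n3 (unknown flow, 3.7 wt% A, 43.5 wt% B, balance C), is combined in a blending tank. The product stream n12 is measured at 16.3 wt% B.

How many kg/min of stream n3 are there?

Let n3 be the unknown flow. Total out = 2047 + n3.
B balance: 178.09 + 0.435·n3 = 0.163·(2047 + n3)
(0.435 − 0.163)·n3 = 0.163×2047 − 178.09 = 155.57
n3 = 155.57 / 0.272 = 571.96 kg/min

572 kg/min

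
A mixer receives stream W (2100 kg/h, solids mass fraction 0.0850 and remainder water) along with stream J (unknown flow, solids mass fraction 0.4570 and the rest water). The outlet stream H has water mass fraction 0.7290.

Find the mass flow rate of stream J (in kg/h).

Let J be the unknown flow. Total out = 2100 + J.
water balance: 1921.5 + 0.543·J = 0.729·(2100 + J)
(0.543 − 0.729)·J = 0.729×2100 − 1921.5 = -390.6
J = -390.6 / -0.186 = 2100 kg/h

2100 kg/h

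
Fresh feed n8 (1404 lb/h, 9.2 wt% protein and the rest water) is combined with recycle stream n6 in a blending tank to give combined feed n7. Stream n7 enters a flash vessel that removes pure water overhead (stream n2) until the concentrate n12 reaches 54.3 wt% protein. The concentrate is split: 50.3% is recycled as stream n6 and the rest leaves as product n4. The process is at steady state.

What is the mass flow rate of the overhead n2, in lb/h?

Overall protein balance (none leaves overhead): protein in fresh feed = protein in product, i.e. 1404×0.092 = (1−0.503)·n12·0.543.
n12 = 129.17/(0.543×0.497) = 478.63 lb/h.
Recycle n6 = 0.503×478.63 = 240.75 lb/h.
Combined feed n7 = 1404 + 240.75 = 1644.8 lb/h.
Overhead n2 = n7 − n12 = 1644.8 − 478.63 = 1166.1 lb/h.

1166 lb/h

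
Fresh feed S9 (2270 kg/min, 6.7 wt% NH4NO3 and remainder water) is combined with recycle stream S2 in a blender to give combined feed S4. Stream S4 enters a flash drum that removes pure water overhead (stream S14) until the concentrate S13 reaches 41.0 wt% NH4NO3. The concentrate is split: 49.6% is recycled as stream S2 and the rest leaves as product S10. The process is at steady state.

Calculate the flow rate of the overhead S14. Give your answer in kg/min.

Overall NH4NO3 balance (none leaves overhead): NH4NO3 in fresh feed = NH4NO3 in product, i.e. 2270×0.067 = (1−0.496)·S13·0.410.
S13 = 152.09/(0.410×0.504) = 736.01 kg/min.
Recycle S2 = 0.496×736.01 = 365.06 kg/min.
Combined feed S4 = 2270 + 365.06 = 2635.1 kg/min.
Overhead S14 = S4 − S13 = 2635.1 − 736.01 = 1899 kg/min.

1899 kg/min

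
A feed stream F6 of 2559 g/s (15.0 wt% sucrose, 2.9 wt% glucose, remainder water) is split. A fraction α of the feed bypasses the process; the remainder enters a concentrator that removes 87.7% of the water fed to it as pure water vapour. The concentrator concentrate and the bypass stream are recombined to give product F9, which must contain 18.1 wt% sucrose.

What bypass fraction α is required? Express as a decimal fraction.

All 2559×0.150 = 383.85 g/s of sucrose reaches F9, so F9 = 383.85/0.181 = 2120.7 g/s and vapour = 438.28 g/s.
The evaporator receives (1−α)·2559 of feed at 0.821 water and removes 0.877 of that water:
0.877×0.821×(1−α)×2559 = 438.28
(1−α) = 438.28/1842.5 = 0.2379;  α = 0.7621.

0.762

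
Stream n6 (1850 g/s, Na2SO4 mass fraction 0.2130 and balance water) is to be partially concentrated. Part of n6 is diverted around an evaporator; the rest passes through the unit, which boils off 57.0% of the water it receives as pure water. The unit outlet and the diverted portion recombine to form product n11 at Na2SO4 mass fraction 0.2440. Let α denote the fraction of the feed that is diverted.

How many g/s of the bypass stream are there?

All 1850×0.213 = 394.05 g/s of Na2SO4 reaches n11, so n11 = 394.05/0.244 = 1615 g/s and vapour = 235.04 g/s.
The evaporator receives (1−α)·1850 of feed at 0.787 water and removes 0.570 of that water:
0.570×0.787×(1−α)×1850 = 235.04
(1−α) = 235.04/829.89 = 0.2832;  α = 0.7168.
Bypass flow = 0.7168×1850 = 1326 g/s.

1326 g/s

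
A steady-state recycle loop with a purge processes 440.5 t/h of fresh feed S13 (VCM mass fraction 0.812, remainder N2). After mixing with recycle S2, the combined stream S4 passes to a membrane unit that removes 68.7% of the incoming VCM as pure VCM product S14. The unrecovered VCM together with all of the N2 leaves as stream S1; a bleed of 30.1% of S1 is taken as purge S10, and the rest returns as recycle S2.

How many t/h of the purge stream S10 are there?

126 t/h

N2 enters only via S13 and leaves only via the purge: 440.5×0.188 = 0.301×(N2 in S1), and the membrane unit passes all N2, so N2 in S4 = N2 in S1 = 275.13 t/h.
VCM in S4: m_A = 440.5×0.812 + (1−0.301)·(1−0.687)·m_A, so m_A = 357.69/0.7812 = 457.86 t/h.
S1 = (1−0.687)×457.86 + 275.13 = 418.44 t/h.
Purge S10 = 0.301×418.44 = 125.95 t/h.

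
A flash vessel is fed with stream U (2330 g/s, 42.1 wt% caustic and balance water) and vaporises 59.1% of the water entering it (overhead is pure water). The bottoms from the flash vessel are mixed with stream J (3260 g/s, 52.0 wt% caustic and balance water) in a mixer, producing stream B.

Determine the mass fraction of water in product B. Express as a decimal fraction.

0.442

Vapour removed = 0.591×0.579×2330 = 797.3 g/s; concentrate = 1532.7 g/s.
water reaching the mixer = 551.77 (from concentrate) + 3260×0.480 = 2116.6 g/s.
Product flow = 1532.7 + 3260 = 4792.7 g/s; water fraction = 0.442.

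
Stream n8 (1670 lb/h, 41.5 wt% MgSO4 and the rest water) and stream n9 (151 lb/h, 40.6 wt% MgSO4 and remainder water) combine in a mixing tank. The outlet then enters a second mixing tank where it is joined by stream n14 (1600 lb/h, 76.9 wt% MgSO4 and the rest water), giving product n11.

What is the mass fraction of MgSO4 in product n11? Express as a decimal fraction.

Overall, product flow = 3421 lb/h.
MgSO4 in = 1670×0.415 + 151×0.406 + 1600×0.769 = 1984.8 lb/h.
MgSO4 fraction in n11 = 0.580.

0.580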